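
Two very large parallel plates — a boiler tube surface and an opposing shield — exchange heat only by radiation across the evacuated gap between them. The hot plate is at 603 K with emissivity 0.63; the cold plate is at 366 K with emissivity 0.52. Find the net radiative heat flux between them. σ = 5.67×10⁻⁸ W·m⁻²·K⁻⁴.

q ≈ 2580 W/m²

For two infinite grey parallel plates, q = σ(T₁⁴ − T₂⁴)/(1/ε₁ + 1/ε₂ − 1).
T₁⁴ − T₂⁴ = 1.322×10¹¹ − 1.794×10¹⁰ = 1.143×10¹¹ K⁴.
1/ε₁ + 1/ε₂ − 1 = 1.587 + 1.923 − 1 = 2.510.
q = 5.67×10⁻⁸ × 1.143×10¹¹ / 2.510.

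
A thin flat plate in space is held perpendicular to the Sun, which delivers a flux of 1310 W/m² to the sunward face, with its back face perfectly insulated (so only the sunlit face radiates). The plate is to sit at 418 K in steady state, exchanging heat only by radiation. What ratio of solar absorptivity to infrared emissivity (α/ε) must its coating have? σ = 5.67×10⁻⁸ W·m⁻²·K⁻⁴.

Balance: αS·A = εσ·1A·T⁴ ⇒ α/ε = σT⁴/S.
α/ε = 5.67×10⁻⁸·(418)⁴/1310 = 5.67×10⁻⁸·3.053×10¹⁰/1310.

α/ε ≈ 1.32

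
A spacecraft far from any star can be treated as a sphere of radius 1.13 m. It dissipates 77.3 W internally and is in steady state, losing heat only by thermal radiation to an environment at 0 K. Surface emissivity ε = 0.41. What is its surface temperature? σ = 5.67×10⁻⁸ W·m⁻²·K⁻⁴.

Steady state: internal power = radiated power, P = εσA T⁴.
Radiating area A = 4πr² = 16.05 m².
T⁴ = P/(εσA) = 77.3/(0.41·5.67×10⁻⁸·16.05) = 2.072×10⁸ K⁴.
T = (2.072×10⁸)^(1/4).

T ≈ 120 K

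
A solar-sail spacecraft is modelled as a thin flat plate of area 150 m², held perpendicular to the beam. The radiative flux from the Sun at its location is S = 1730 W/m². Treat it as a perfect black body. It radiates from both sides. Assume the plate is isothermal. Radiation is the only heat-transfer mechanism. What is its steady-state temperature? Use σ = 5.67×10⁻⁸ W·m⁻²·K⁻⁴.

T ≈ 351 K

At equilibrium, absorbed power = emitted power.
Absorbing cross-section = A = 150.0 m²; emitting surface = 2A = 300.0 m² (ratio 2).
S·A_cross = εσ·A_surf·T⁴  ⇒  T⁴ = S/(2σ).
T⁴ = 1.00·1730/(2·5.67×10⁻⁸) = 1.526×10¹⁰ K⁴.
T = (1.526×10¹⁰)^(1/4).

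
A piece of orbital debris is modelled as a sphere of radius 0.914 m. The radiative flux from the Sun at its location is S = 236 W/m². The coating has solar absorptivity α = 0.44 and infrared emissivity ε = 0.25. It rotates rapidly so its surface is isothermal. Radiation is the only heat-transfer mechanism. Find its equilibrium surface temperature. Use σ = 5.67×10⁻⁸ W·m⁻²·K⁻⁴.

T ≈ 207 K

At equilibrium, absorbed power = emitted power.
Absorbing cross-section = πr² = 2.624 m²; emitting surface = 4πr² = 10.50 m² (ratio 4).
αS·A_cross = εσ·A_surf·T⁴  ⇒  T⁴ = αS/(ε·4σ).
T⁴ = 0.440·236/(0.25·4·5.67×10⁻⁸) = 1.831×10⁹ K⁴.
T = (1.831×10⁹)^(1/4).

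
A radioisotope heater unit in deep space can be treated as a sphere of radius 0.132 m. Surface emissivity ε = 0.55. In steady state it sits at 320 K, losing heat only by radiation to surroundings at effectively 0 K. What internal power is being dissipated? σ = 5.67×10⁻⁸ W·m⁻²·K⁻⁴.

P ≈ 71.6 W

Steady state: P = εσA T⁴.
A = 4πr² = 0.2190 m²; T⁴ = (320)⁴ = 1.049×10¹⁰ K⁴.
P = 0.55 × 5.67×10⁻⁸ × 0.2190 × 1.049×10¹⁰.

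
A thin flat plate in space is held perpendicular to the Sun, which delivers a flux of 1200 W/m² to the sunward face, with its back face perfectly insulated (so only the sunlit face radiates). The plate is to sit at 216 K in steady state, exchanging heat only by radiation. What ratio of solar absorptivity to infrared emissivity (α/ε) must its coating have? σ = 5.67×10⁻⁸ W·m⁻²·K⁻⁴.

Balance: αS·A = εσ·1A·T⁴ ⇒ α/ε = σT⁴/S.
α/ε = 5.67×10⁻⁸·(216)⁴/1200 = 5.67×10⁻⁸·2.177×10⁹/1200.

α/ε ≈ 0.103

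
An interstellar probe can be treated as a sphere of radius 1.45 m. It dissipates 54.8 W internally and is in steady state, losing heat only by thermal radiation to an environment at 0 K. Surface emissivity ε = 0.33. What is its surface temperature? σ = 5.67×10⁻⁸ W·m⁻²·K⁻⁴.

T ≈ 103 K

Steady state: internal power = radiated power, P = εσA T⁴.
Radiating area A = 4πr² = 26.42 m².
T⁴ = P/(εσA) = 54.8/(0.33·5.67×10⁻⁸·26.42) = 1.109×10⁸ K⁴.
T = (1.109×10⁸)^(1/4).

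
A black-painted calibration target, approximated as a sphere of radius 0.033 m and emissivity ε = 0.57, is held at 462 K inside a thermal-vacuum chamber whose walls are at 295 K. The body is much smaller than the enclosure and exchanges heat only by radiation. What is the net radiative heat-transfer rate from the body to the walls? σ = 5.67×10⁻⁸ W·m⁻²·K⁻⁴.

P_net ≈ 16.8 W

For a small grey body in a large enclosure: P_net = εσA(T_body⁴ − T_wall⁴).
A = 4πr² = 0.01368 m²; T_body⁴ − T_wall⁴ = 4.556×10¹⁰ − 7.573×10⁹ = 3.798×10¹⁰ K⁴.
|P_net| = 0.57·5.67×10⁻⁸·0.01368·3.798×10¹⁰.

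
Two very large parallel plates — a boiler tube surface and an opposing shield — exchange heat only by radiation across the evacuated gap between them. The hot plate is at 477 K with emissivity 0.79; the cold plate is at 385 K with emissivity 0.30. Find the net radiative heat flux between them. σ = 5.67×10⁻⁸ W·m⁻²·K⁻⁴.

For two infinite grey parallel plates, q = σ(T₁⁴ − T₂⁴)/(1/ε₁ + 1/ε₂ − 1).
T₁⁴ − T₂⁴ = 5.177×10¹⁰ − 2.197×10¹⁰ = 2.980×10¹⁰ K⁴.
1/ε₁ + 1/ε₂ − 1 = 1.266 + 3.333 − 1 = 3.599.
q = 5.67×10⁻⁸ × 2.980×10¹⁰ / 3.599.

q ≈ 469 W/m²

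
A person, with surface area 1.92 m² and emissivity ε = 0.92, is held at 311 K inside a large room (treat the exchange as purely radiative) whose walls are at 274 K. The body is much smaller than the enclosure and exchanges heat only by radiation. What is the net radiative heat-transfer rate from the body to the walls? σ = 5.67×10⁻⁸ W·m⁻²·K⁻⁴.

For a small grey body in a large enclosure: P_net = εσA(T_body⁴ − T_wall⁴).
A = 1.92 m²; T_body⁴ − T_wall⁴ = 9.355×10⁹ − 5.636×10⁹ = 3.719×10⁹ K⁴.
|P_net| = 0.92·5.67×10⁻⁸·1.920·3.719×10⁹.

P_net ≈ 372 W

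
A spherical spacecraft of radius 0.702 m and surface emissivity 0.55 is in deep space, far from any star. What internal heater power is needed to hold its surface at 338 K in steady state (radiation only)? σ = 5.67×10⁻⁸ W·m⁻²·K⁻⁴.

P ≈ 2520 W

P = εσ·4πr²·T⁴.
4πr² = 6.193 m²; T⁴ = 1.305×10¹⁰ K⁴.
P = 0.55·5.67×10⁻⁸·6.193·1.305×10¹⁰.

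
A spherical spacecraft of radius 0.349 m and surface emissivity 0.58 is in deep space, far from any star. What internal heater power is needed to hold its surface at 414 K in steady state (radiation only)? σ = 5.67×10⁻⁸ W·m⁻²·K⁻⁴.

P ≈ 1480 W

P = εσ·4πr²·T⁴.
4πr² = 1.531 m²; T⁴ = 2.938×10¹⁰ K⁴.
P = 0.58·5.67×10⁻⁸·1.531·2.938×10¹⁰.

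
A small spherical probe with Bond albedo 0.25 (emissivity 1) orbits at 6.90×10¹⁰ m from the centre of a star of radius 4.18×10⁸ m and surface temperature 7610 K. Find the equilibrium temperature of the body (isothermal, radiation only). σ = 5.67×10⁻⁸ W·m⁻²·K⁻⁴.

T ≈ 390 K

The star's surface emits σT_*⁴; at distance d the flux is S = σT_*⁴(R_*/d)².
S = 5.67×10⁻⁸·(7610)⁴·(4.18×10⁸/6.90×10¹⁰)² = 6979 W/m².
For an isothermal sphere T⁴ = (1−a)S/(4σ) = 2.308×10¹⁰ K⁴.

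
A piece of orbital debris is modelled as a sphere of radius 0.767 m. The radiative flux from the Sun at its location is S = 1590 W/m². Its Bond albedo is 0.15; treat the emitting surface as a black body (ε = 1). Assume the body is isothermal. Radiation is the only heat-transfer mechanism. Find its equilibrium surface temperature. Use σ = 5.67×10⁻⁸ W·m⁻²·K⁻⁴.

At equilibrium, absorbed power = emitted power.
Absorbing cross-section = πr² = 1.848 m²; emitting surface = 4πr² = 7.393 m² (ratio 4).
(1−a)S·A_cross = εσ·A_surf·T⁴  ⇒  T⁴ = (1−a)S/(4σ).
T⁴ = 0.850·1590/(4·5.67×10⁻⁸) = 5.959×10⁹ K⁴.
T = (5.959×10⁹)^(1/4).

T ≈ 278 K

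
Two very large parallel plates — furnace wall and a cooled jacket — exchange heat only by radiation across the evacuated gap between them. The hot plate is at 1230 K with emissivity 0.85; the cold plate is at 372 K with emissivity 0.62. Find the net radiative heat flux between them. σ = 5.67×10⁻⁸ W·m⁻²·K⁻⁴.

q ≈ 71900 W/m²

For two infinite grey parallel plates, q = σ(T₁⁴ − T₂⁴)/(1/ε₁ + 1/ε₂ − 1).
T₁⁴ − T₂⁴ = 2.289×10¹² − 1.915×10¹⁰ = 2.270×10¹² K⁴.
1/ε₁ + 1/ε₂ − 1 = 1.176 + 1.613 − 1 = 1.789.
q = 5.67×10⁻⁸ × 2.270×10¹² / 1.789.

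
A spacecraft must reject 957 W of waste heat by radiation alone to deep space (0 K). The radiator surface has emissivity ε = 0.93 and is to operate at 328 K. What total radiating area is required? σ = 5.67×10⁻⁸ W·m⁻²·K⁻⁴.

P = εσA T⁴ ⇒ A = P/(εσT⁴).
T⁴ = 1.157×10¹⁰ K⁴.
A = 957/(0.93 × 5.67×10⁻⁸ × 1.157×10¹⁰).

A ≈ 1.57 m²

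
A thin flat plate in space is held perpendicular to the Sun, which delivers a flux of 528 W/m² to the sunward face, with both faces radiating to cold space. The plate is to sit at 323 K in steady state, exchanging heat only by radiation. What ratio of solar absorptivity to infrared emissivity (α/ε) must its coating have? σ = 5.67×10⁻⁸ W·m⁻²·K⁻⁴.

Balance: αS·A = εσ·2A·T⁴ ⇒ α/ε = 2σT⁴/S.
α/ε = 2·5.67×10⁻⁸·(323)⁴/528 = 2·5.67×10⁻⁸·1.088×10¹⁰/528.

α/ε ≈ 2.34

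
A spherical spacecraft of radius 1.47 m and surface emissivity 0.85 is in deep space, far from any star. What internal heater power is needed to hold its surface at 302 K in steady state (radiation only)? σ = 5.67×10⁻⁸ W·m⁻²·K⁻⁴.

P = εσ·4πr²·T⁴.
4πr² = 27.15 m²; T⁴ = 8.318×10⁹ K⁴.
P = 0.85·5.67×10⁻⁸·27.15·8.318×10⁹.

P ≈ 10900 W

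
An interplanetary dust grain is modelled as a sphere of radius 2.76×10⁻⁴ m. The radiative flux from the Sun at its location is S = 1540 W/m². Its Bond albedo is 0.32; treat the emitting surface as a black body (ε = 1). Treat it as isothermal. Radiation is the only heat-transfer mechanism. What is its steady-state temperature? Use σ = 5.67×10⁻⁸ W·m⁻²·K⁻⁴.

At equilibrium, absorbed power = emitted power.
Absorbing cross-section = πr² = 2.393×10⁻⁷ m²; emitting surface = 4πr² = 9.573×10⁻⁷ m² (ratio 4).
(1−a)S·A_cross = εσ·A_surf·T⁴  ⇒  T⁴ = (1−a)S/(4σ).
T⁴ = 0.680·1540/(4·5.67×10⁻⁸) = 4.617×10⁹ K⁴.
T = (4.617×10⁹)^(1/4).

T ≈ 261 K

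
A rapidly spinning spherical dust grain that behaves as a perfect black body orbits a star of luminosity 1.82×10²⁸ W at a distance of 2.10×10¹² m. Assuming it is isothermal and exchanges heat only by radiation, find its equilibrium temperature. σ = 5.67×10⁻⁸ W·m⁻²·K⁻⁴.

T ≈ 195 K

First find the stellar flux at distance d: S = L/(4πd²) = 1.82×10²⁸/(4π·(2.10×10¹²)²) = 328.4 W/m².
For an isothermal sphere, absorbed (1−a)S·πr² = emitted σ·4πr²·T⁴, so T⁴ = (1−a)S/(4σ).
T⁴ = 1.00·328.4/(4·5.67×10⁻⁸) = 1.448×10⁹ K⁴.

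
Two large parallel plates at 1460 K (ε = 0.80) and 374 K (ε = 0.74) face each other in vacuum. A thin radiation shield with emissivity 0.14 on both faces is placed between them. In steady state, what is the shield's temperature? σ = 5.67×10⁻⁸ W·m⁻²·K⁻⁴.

T_s ≈ 1230 K

In steady state the net flux on the hot side equals that on the cold side.
σ(T₁⁴−T_s⁴)/D₁ = σ(T_s⁴−T₂⁴)/D₂, with D₁ = 1/ε₁+1/ε_s−1 = 7.393, D₂ = 1/ε_s+1/ε₂−1 = 7.494.
Solve for T_s⁴: T_s⁴ = (D₂·T₁⁴ + D₁·T₂⁴)/(D₁+D₂) = 2.297×10¹² K⁴.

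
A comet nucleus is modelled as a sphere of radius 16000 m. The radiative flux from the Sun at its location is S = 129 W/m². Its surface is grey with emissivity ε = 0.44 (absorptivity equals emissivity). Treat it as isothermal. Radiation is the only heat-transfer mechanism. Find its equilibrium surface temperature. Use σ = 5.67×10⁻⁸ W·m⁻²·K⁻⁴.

T ≈ 154 K

At equilibrium, absorbed power = emitted power.
Absorbing cross-section = πr² = 8.042×10⁸ m²; emitting surface = 4πr² = 3.217×10⁹ m² (ratio 4).
εS·A_cross = εσ·A_surf·T⁴  ⇒  T⁴ = S/(4σ)   (ε cancels).
T⁴ = 129/(4·5.67×10⁻⁸) = 5.688×10⁸ K⁴.
T = (5.688×10⁸)^(1/4).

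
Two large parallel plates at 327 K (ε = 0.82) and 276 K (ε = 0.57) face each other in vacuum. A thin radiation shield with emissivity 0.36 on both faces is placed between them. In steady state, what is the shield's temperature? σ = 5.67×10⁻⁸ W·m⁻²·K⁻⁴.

T_s ≈ 307 K

In steady state the net flux on the hot side equals that on the cold side.
σ(T₁⁴−T_s⁴)/D₁ = σ(T_s⁴−T₂⁴)/D₂, with D₁ = 1/ε₁+1/ε_s−1 = 2.997, D₂ = 1/ε_s+1/ε₂−1 = 3.532.
Solve for T_s⁴: T_s⁴ = (D₂·T₁⁴ + D₁·T₂⁴)/(D₁+D₂) = 8.849×10⁹ K⁴.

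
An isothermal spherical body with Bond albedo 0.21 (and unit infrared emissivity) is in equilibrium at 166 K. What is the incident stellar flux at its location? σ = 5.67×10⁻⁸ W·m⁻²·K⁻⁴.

S ≈ 218 W/m²

(1−a)S·πr² = σ·4πr²·T⁴ ⇒ S = 4σT⁴/(1−a).
S = 4·5.67×10⁻⁸·7.593×10⁸/0.790.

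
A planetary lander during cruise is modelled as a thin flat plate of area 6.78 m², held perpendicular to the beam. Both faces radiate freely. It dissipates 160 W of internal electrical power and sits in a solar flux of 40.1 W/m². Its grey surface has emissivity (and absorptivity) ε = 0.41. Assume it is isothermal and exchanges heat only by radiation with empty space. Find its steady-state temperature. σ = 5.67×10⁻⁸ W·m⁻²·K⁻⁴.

At steady state, absorbed solar power + internal power = radiated power.
Absorbed: α·S·A_cross = 0.41·40.1·6.780 = 111.5 W (cross-section A).
Total input = 111.5 + 160 = 271.5 W.
Radiated: εσ·A_surf·T⁴ with A_surf = 2A = 13.56 m².
T⁴ = 271.5/(0.41·5.67×10⁻⁸·13.56) = 8.612×10⁸ K⁴.

T ≈ 171 K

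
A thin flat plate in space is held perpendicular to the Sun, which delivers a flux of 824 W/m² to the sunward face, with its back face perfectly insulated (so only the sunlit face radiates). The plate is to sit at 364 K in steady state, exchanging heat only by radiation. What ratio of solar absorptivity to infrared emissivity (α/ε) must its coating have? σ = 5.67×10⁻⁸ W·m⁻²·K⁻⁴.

α/ε ≈ 1.21

Balance: αS·A = εσ·1A·T⁴ ⇒ α/ε = σT⁴/S.
α/ε = 5.67×10⁻⁸·(364)⁴/824 = 5.67×10⁻⁸·1.756×10¹⁰/824.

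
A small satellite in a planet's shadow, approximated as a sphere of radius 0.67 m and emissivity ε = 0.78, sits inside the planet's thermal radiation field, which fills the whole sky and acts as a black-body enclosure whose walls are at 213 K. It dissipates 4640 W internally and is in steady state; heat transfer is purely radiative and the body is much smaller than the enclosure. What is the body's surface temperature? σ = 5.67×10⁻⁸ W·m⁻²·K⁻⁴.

T ≈ 379 K

For a small grey body in a large enclosure, net radiated power = εσA(T⁴ − T_w⁴).
Steady state: P = εσA(T⁴ − T_w⁴) with A = 4πr² = 5.641 m².
T⁴ = P/(εσA) + T_w⁴ = 4640/(0.78·5.67×10⁻⁸·5.641) + (213)⁴
    = 1.860×10¹⁰ + 2.058×10⁹ = 2.066×10¹⁰ K⁴.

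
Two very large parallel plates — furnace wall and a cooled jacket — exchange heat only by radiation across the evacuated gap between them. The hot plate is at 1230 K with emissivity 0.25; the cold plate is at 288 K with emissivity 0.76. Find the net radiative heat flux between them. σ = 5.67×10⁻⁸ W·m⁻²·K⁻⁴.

q ≈ 30000 W/m²

For two infinite grey parallel plates, q = σ(T₁⁴ − T₂⁴)/(1/ε₁ + 1/ε₂ − 1).
T₁⁴ − T₂⁴ = 2.289×10¹² − 6.880×10⁹ = 2.282×10¹² K⁴.
1/ε₁ + 1/ε₂ − 1 = 4.000 + 1.316 − 1 = 4.316.
q = 5.67×10⁻⁸ × 2.282×10¹² / 4.316.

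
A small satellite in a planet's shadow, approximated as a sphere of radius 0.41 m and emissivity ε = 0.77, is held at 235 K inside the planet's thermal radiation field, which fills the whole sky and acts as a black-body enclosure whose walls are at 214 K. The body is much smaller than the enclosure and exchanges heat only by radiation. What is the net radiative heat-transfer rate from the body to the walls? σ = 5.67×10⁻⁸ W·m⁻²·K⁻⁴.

P_net ≈ 87.8 W

For a small grey body in a large enclosure: P_net = εσA(T_body⁴ − T_wall⁴).
A = 4πr² = 2.112 m²; T_body⁴ − T_wall⁴ = 3.050×10⁹ − 2.097×10⁹ = 9.525×10⁸ K⁴.
|P_net| = 0.77·5.67×10⁻⁸·2.112·9.525×10⁸.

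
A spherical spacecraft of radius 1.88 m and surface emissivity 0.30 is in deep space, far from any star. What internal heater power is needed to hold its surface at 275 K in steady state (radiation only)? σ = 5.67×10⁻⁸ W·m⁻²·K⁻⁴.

P = εσ·4πr²·T⁴.
4πr² = 44.41 m²; T⁴ = 5.719×10⁹ K⁴.
P = 0.30·5.67×10⁻⁸·44.41·5.719×10⁹.

P ≈ 4320 W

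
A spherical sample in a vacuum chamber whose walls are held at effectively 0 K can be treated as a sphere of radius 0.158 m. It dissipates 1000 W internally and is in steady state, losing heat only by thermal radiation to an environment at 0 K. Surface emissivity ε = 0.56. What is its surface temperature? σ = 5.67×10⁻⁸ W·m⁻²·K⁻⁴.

Steady state: internal power = radiated power, P = εσA T⁴.
Radiating area A = 4πr² = 0.3137 m².
T⁴ = P/(εσA) = 1000/(0.56·5.67×10⁻⁸·0.3137) = 1.004×10¹¹ K⁴.
T = (1.004×10¹¹)^(1/4).

T ≈ 563 K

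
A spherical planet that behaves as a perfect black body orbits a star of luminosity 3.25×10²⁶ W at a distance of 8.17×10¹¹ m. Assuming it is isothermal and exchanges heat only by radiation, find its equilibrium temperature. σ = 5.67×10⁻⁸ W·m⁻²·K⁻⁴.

T ≈ 114 K

First find the stellar flux at distance d: S = L/(4πd²) = 3.25×10²⁶/(4π·(8.17×10¹¹)²) = 38.75 W/m².
For an isothermal sphere, absorbed (1−a)S·πr² = emitted σ·4πr²·T⁴, so T⁴ = (1−a)S/(4σ).
T⁴ = 1.00·38.75/(4·5.67×10⁻⁸) = 1.708×10⁸ K⁴.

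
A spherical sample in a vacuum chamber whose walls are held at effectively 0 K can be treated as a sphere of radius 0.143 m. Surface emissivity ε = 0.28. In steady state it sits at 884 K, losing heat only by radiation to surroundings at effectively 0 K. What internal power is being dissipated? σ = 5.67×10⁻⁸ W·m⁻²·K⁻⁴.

P ≈ 2490 W

Steady state: P = εσA T⁴.
A = 4πr² = 0.2570 m²; T⁴ = (884)⁴ = 6.107×10¹¹ K⁴.
P = 0.28 × 5.67×10⁻⁸ × 0.2570 × 6.107×10¹¹.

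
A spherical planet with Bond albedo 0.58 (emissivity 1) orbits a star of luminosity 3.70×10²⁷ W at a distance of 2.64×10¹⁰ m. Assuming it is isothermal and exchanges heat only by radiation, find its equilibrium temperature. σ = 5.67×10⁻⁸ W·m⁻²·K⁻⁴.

T ≈ 940 K

First find the stellar flux at distance d: S = L/(4πd²) = 3.70×10²⁷/(4π·(2.64×10¹⁰)²) = 4.225×10⁵ W/m².
For an isothermal sphere, absorbed (1−a)S·πr² = emitted σ·4πr²·T⁴, so T⁴ = (1−a)S/(4σ).
T⁴ = 0.420·4.225×10⁵/(4·5.67×10⁻⁸) = 7.823×10¹¹ K⁴.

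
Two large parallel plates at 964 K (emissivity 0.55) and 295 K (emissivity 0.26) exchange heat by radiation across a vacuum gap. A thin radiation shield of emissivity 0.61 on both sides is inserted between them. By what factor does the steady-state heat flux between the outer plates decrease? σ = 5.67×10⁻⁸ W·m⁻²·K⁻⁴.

Without shield: q₀ = σΔ(T⁴)/(1/ε₁+1/ε₂−1) with denominator 4.664.
With shield the two gaps are in series; the resistances add: (1/ε₁+1/ε_s−1)+(1/ε_s+1/ε₂−1) = 2.458+4.485 = 6.943.
Heat-flux ratio q₀/q = 6.943/4.664.

factor ≈ 1.49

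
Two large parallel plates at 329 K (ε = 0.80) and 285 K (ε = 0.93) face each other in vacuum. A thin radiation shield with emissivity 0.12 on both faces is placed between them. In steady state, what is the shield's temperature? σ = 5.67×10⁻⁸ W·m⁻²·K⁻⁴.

T_s ≈ 309 K

In steady state the net flux on the hot side equals that on the cold side.
σ(T₁⁴−T_s⁴)/D₁ = σ(T_s⁴−T₂⁴)/D₂, with D₁ = 1/ε₁+1/ε_s−1 = 8.583, D₂ = 1/ε_s+1/ε₂−1 = 8.409.
Solve for T_s⁴: T_s⁴ = (D₂·T₁⁴ + D₁·T₂⁴)/(D₁+D₂) = 9.130×10⁹ K⁴.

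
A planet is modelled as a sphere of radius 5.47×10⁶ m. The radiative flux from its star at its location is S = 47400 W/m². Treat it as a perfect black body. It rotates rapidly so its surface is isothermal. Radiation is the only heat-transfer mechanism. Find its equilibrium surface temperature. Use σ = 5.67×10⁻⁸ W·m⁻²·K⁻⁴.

At equilibrium, absorbed power = emitted power.
Absorbing cross-section = πr² = 9.400×10¹³ m²; emitting surface = 4πr² = 3.760×10¹⁴ m² (ratio 4).
S·A_cross = εσ·A_surf·T⁴  ⇒  T⁴ = S/(4σ).
T⁴ = 1.00·47400/(4·5.67×10⁻⁸) = 2.090×10¹¹ K⁴.
T = (2.090×10¹¹)^(1/4).

T ≈ 676 K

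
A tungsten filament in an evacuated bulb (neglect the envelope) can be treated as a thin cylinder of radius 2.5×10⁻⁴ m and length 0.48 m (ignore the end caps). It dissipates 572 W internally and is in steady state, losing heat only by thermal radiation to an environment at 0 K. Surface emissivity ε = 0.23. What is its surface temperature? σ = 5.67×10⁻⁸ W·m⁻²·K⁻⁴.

T ≈ 2760 K

Steady state: internal power = radiated power, P = εσA T⁴.
Radiating area A = 2πrL = 7.540×10⁻⁴ m².
T⁴ = P/(εσA) = 572/(0.23·5.67×10⁻⁸·7.540×10⁻⁴) = 5.817×10¹³ K⁴.
T = (5.817×10¹³)^(1/4).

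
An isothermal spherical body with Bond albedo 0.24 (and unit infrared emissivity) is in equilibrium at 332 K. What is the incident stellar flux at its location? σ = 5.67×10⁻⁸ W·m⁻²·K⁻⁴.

(1−a)S·πr² = σ·4πr²·T⁴ ⇒ S = 4σT⁴/(1−a).
S = 4·5.67×10⁻⁸·1.215×10¹⁰/0.760.

S ≈ 3630 W/m²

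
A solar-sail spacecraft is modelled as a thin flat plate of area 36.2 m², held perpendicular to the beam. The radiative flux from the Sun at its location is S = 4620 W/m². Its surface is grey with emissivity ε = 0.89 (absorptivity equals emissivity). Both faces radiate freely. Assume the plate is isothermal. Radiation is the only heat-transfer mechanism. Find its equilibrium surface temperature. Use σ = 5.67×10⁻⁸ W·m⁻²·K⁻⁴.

T ≈ 449 K

At equilibrium, absorbed power = emitted power.
Absorbing cross-section = A = 36.20 m²; emitting surface = 2A = 72.40 m² (ratio 2).
εS·A_cross = εσ·A_surf·T⁴  ⇒  T⁴ = S/(2σ)   (ε cancels).
T⁴ = 4620/(2·5.67×10⁻⁸) = 4.074×10¹⁰ K⁴.
T = (4.074×10¹⁰)^(1/4).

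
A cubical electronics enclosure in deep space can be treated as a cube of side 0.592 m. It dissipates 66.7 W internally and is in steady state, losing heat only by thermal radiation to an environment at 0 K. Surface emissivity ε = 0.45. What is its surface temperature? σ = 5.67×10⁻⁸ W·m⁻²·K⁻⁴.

T ≈ 188 K

Steady state: internal power = radiated power, P = εσA T⁴.
Radiating area A = 6L² = 2.103 m².
T⁴ = P/(εσA) = 66.7/(0.45·5.67×10⁻⁸·2.103) = 1.243×10⁹ K⁴.
T = (1.243×10⁹)^(1/4).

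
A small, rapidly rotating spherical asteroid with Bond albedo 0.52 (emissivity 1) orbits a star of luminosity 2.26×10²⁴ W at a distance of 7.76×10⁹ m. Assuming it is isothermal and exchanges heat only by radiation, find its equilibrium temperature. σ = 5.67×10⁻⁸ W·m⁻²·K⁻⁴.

First find the stellar flux at distance d: S = L/(4πd²) = 2.26×10²⁴/(4π·(7.76×10⁹)²) = 2987 W/m².
For an isothermal sphere, absorbed (1−a)S·πr² = emitted σ·4πr²·T⁴, so T⁴ = (1−a)S/(4σ).
T⁴ = 0.480·2987/(4·5.67×10⁻⁸) = 6.321×10⁹ K⁴.

T ≈ 282 K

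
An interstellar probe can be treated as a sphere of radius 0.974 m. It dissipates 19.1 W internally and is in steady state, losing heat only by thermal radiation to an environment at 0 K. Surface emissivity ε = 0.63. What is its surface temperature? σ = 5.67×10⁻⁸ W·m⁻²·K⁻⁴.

Steady state: internal power = radiated power, P = εσA T⁴.
Radiating area A = 4πr² = 11.92 m².
T⁴ = P/(εσA) = 19.1/(0.63·5.67×10⁻⁸·11.92) = 4.485×10⁷ K⁴.
T = (4.485×10⁷)^(1/4).

T ≈ 81.8 K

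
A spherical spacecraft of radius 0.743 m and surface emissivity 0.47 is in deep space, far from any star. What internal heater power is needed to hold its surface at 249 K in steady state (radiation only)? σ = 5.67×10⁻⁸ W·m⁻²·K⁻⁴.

P = εσ·4πr²·T⁴.
4πr² = 6.937 m²; T⁴ = 3.844×10⁹ K⁴.
P = 0.47·5.67×10⁻⁸·6.937·3.844×10⁹.

P ≈ 711 W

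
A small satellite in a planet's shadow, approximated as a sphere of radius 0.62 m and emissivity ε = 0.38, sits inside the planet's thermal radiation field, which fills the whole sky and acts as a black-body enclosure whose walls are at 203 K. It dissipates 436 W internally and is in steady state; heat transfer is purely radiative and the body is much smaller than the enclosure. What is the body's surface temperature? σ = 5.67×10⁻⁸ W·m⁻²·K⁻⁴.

T ≈ 277 K

For a small grey body in a large enclosure, net radiated power = εσA(T⁴ − T_w⁴).
Steady state: P = εσA(T⁴ − T_w⁴) with A = 4πr² = 4.831 m².
T⁴ = P/(εσA) + T_w⁴ = 436/(0.38·5.67×10⁻⁸·4.831) + (203)⁴
    = 4.189×10⁹ + 1.698×10⁹ = 5.887×10⁹ K⁴.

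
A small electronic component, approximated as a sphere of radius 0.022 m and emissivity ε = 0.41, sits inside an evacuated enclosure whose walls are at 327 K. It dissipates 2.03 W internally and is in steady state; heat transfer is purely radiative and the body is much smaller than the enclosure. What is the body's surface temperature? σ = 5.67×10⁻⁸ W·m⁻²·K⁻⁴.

For a small grey body in a large enclosure, net radiated power = εσA(T⁴ − T_w⁴).
Steady state: P = εσA(T⁴ − T_w⁴) with A = 4πr² = 0.006082 m².
T⁴ = P/(εσA) + T_w⁴ = 2.03/(0.41·5.67×10⁻⁸·0.006082) + (327)⁴
    = 1.436×10¹⁰ + 1.143×10¹⁰ = 2.579×10¹⁰ K⁴.

T ≈ 401 K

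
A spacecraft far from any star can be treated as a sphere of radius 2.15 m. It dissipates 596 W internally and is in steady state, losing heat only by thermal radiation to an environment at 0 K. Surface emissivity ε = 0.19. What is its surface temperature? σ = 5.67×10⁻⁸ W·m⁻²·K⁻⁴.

Steady state: internal power = radiated power, P = εσA T⁴.
Radiating area A = 4πr² = 58.09 m².
T⁴ = P/(εσA) = 596/(0.19·5.67×10⁻⁸·58.09) = 9.524×10⁸ K⁴.
T = (9.524×10⁸)^(1/4).

T ≈ 176 K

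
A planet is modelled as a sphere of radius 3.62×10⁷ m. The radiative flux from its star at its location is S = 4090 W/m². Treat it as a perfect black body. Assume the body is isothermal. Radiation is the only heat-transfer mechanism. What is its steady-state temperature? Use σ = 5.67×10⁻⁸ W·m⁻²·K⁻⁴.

T ≈ 366 K

At equilibrium, absorbed power = emitted power.
Absorbing cross-section = πr² = 4.117×10¹⁵ m²; emitting surface = 4πr² = 1.647×10¹⁶ m² (ratio 4).
S·A_cross = εσ·A_surf·T⁴  ⇒  T⁴ = S/(4σ).
T⁴ = 1.00·4090/(4·5.67×10⁻⁸) = 1.803×10¹⁰ K⁴.
T = (1.803×10¹⁰)^(1/4).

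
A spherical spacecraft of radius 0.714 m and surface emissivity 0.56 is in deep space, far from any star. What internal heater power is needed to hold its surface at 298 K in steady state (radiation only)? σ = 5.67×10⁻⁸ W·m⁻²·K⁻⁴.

P ≈ 1600 W

P = εσ·4πr²·T⁴.
4πr² = 6.406 m²; T⁴ = 7.886×10⁹ K⁴.
P = 0.56·5.67×10⁻⁸·6.406·7.886×10⁹.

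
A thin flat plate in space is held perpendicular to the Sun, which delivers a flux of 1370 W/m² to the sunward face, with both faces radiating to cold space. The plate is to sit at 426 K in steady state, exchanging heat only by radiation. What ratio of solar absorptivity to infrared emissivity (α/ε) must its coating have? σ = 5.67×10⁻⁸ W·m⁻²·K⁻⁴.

Balance: αS·A = εσ·2A·T⁴ ⇒ α/ε = 2σT⁴/S.
α/ε = 2·5.67×10⁻⁸·(426)⁴/1370 = 2·5.67×10⁻⁸·3.293×10¹⁰/1370.

α/ε ≈ 2.73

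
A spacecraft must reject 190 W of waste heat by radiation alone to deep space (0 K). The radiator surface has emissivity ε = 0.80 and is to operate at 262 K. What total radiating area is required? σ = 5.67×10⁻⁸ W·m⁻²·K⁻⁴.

P = εσA T⁴ ⇒ A = P/(εσT⁴).
T⁴ = 4.712×10⁹ K⁴.
A = 190/(0.80 × 5.67×10⁻⁸ × 4.712×10⁹).

A ≈ 0.889 m²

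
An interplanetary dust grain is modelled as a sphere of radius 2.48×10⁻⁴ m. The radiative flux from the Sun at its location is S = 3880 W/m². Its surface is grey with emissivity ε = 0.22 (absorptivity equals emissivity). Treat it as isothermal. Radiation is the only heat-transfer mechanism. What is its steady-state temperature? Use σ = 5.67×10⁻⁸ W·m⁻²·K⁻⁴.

At equilibrium, absorbed power = emitted power.
Absorbing cross-section = πr² = 1.932×10⁻⁷ m²; emitting surface = 4πr² = 7.729×10⁻⁷ m² (ratio 4).
εS·A_cross = εσ·A_surf·T⁴  ⇒  T⁴ = S/(4σ)   (ε cancels).
T⁴ = 3880/(4·5.67×10⁻⁸) = 1.711×10¹⁰ K⁴.
T = (1.711×10¹⁰)^(1/4).

T ≈ 362 K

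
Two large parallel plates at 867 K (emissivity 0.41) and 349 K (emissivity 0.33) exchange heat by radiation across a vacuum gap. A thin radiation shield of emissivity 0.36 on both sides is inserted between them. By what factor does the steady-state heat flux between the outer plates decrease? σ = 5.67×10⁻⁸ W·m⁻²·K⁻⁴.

Without shield: q₀ = σΔ(T⁴)/(1/ε₁+1/ε₂−1) with denominator 4.469.
With shield the two gaps are in series; the resistances add: (1/ε₁+1/ε_s−1)+(1/ε_s+1/ε₂−1) = 4.217+4.808 = 9.025.
Heat-flux ratio q₀/q = 9.025/4.469.

factor ≈ 2.02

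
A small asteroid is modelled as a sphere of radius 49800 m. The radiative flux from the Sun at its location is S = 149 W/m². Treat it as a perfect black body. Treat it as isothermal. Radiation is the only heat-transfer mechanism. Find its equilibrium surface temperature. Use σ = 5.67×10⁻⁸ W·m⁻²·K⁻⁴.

T ≈ 160 K

At equilibrium, absorbed power = emitted power.
Absorbing cross-section = πr² = 7.791×10⁹ m²; emitting surface = 4πr² = 3.117×10¹⁰ m² (ratio 4).
S·A_cross = εσ·A_surf·T⁴  ⇒  T⁴ = S/(4σ).
T⁴ = 1.00·149/(4·5.67×10⁻⁸) = 6.570×10⁸ K⁴.
T = (6.570×10⁸)^(1/4).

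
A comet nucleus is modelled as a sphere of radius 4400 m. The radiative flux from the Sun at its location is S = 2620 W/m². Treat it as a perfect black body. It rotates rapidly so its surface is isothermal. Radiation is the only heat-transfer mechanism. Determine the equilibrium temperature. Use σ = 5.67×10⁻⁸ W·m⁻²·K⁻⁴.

At equilibrium, absorbed power = emitted power.
Absorbing cross-section = πr² = 6.082×10⁷ m²; emitting surface = 4πr² = 2.433×10⁸ m² (ratio 4).
S·A_cross = εσ·A_surf·T⁴  ⇒  T⁴ = S/(4σ).
T⁴ = 1.00·2620/(4·5.67×10⁻⁸) = 1.155×10¹⁰ K⁴.
T = (1.155×10¹⁰)^(1/4).

T ≈ 328 K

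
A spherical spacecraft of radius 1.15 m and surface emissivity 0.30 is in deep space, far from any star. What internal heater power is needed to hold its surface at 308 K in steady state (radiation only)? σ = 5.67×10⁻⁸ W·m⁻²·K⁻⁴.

P ≈ 2540 W

P = εσ·4πr²·T⁴.
4πr² = 16.62 m²; T⁴ = 8.999×10⁹ K⁴.
P = 0.30·5.67×10⁻⁸·16.62·8.999×10⁹.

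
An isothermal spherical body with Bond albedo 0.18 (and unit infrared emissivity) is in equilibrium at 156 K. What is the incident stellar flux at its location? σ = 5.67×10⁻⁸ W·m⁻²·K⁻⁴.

S ≈ 164 W/m²

(1−a)S·πr² = σ·4πr²·T⁴ ⇒ S = 4σT⁴/(1−a).
S = 4·5.67×10⁻⁸·5.922×10⁸/0.820.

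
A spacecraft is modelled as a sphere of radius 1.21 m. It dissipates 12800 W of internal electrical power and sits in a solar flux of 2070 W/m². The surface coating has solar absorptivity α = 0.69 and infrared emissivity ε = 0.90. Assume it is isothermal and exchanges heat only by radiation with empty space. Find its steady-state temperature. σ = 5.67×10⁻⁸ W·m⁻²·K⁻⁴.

At steady state, absorbed solar power + internal power = radiated power.
Absorbed: α·S·A_cross = 0.69·2070·4.600 = 6570 W (cross-section πr²).
Total input = 6570 + 12800 = 19370 W.
Radiated: εσ·A_surf·T⁴ with A_surf = 4πr² = 18.40 m².
T⁴ = 19370/(0.90·5.67×10⁻⁸·18.40) = 2.063×10¹⁰ K⁴.

T ≈ 379 K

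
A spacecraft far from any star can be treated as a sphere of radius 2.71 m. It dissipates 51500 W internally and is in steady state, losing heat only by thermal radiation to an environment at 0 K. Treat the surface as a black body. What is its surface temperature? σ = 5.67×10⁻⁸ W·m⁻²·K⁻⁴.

Steady state: internal power = radiated power, P = εσA T⁴.
Radiating area A = 4πr² = 92.29 m².
T⁴ = P/(εσA) = 51500/(1.0·5.67×10⁻⁸·92.29) = 9.842×10⁹ K⁴.
T = (9.842×10⁹)^(1/4).

T ≈ 315 K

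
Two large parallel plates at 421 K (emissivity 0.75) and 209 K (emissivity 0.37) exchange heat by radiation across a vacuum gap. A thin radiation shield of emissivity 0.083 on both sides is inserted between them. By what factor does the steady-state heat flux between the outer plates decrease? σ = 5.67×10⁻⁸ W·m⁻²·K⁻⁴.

Without shield: q₀ = σΔ(T⁴)/(1/ε₁+1/ε₂−1) with denominator 3.036.
With shield the two gaps are in series; the resistances add: (1/ε₁+1/ε_s−1)+(1/ε_s+1/ε₂−1) = 12.38+13.75 = 26.13.
Heat-flux ratio q₀/q = 26.13/3.036.

factor ≈ 8.61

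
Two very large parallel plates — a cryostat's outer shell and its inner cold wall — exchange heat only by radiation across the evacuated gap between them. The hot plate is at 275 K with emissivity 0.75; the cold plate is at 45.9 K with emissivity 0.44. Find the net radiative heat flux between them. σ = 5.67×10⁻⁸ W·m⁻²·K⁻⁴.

For two infinite grey parallel plates, q = σ(T₁⁴ − T₂⁴)/(1/ε₁ + 1/ε₂ − 1).
T₁⁴ − T₂⁴ = 5.719×10⁹ − 4.439×10⁶ = 5.715×10⁹ K⁴.
1/ε₁ + 1/ε₂ − 1 = 1.333 + 2.273 − 1 = 2.606.
q = 5.67×10⁻⁸ × 5.715×10⁹ / 2.606.

q ≈ 124 W/m²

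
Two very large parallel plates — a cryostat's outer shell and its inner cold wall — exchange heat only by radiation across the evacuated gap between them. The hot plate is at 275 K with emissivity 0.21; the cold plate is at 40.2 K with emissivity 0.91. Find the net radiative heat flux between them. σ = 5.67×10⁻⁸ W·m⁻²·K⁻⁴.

For two infinite grey parallel plates, q = σ(T₁⁴ − T₂⁴)/(1/ε₁ + 1/ε₂ − 1).
T₁⁴ − T₂⁴ = 5.719×10⁹ − 2.612×10⁶ = 5.717×10⁹ K⁴.
1/ε₁ + 1/ε₂ − 1 = 4.762 + 1.099 − 1 = 4.861.
q = 5.67×10⁻⁸ × 5.717×10⁹ / 4.861.

q ≈ 66.7 W/m²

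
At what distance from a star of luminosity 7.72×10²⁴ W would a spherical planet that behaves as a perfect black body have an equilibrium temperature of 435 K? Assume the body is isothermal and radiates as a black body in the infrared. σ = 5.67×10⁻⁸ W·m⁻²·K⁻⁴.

For an isothermal black-emitting sphere, (1−a)S·πr² = σ·4πr²·T⁴ ⇒ S = 4σT⁴/(1−a).
S = 4·5.67×10⁻⁸·(435)⁴/1.00 = 8121 W/m².
Flux falls as S = L/(4πd²), so d = √(L/(4πS)) = √(7.72×10²⁴/(4π·8121)).

d ≈ 8.70×10⁹ m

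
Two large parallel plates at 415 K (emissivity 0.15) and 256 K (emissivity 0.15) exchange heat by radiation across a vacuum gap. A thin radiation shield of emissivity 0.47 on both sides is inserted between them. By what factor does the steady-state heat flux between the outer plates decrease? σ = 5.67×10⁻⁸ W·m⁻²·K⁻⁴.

factor ≈ 1.26

Without shield: q₀ = σΔ(T⁴)/(1/ε₁+1/ε₂−1) with denominator 12.33.
With shield the two gaps are in series; the resistances add: (1/ε₁+1/ε_s−1)+(1/ε_s+1/ε₂−1) = 7.794+7.794 = 15.59.
Heat-flux ratio q₀/q = 15.59/12.33.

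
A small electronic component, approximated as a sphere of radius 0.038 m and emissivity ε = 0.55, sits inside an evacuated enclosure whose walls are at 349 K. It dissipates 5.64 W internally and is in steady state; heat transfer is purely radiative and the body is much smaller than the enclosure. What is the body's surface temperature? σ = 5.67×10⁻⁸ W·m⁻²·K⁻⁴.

T ≈ 397 K

For a small grey body in a large enclosure, net radiated power = εσA(T⁴ − T_w⁴).
Steady state: P = εσA(T⁴ − T_w⁴) with A = 4πr² = 0.01815 m².
T⁴ = P/(εσA) + T_w⁴ = 5.64/(0.55·5.67×10⁻⁸·0.01815) + (349)⁴
    = 9.967×10⁹ + 1.484×10¹⁰ = 2.480×10¹⁰ K⁴.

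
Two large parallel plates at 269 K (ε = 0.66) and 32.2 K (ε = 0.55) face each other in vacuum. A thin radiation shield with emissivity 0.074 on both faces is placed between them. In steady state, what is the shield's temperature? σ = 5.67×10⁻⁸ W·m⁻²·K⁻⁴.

In steady state the net flux on the hot side equals that on the cold side.
σ(T₁⁴−T_s⁴)/D₁ = σ(T_s⁴−T₂⁴)/D₂, with D₁ = 1/ε₁+1/ε_s−1 = 14.03, D₂ = 1/ε_s+1/ε₂−1 = 14.33.
Solve for T_s⁴: T_s⁴ = (D₂·T₁⁴ + D₁·T₂⁴)/(D₁+D₂) = 2.647×10⁹ K⁴.

T_s ≈ 227 K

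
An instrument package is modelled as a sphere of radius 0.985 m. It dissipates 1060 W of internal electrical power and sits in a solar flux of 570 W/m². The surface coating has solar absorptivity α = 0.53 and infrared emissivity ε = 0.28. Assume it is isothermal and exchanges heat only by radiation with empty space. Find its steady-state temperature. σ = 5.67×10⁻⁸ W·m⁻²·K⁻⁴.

At steady state, absorbed solar power + internal power = radiated power.
Absorbed: α·S·A_cross = 0.53·570·3.048 = 920.8 W (cross-section πr²).
Total input = 920.8 + 1060 = 1981 W.
Radiated: εσ·A_surf·T⁴ with A_surf = 4πr² = 12.19 m².
T⁴ = 1981/(0.28·5.67×10⁻⁸·12.19) = 1.023×10¹⁰ K⁴.

T ≈ 318 K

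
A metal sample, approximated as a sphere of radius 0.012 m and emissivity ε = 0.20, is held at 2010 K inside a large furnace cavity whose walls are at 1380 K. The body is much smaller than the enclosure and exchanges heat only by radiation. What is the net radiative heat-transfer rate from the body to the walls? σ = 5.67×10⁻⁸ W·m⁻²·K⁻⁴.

For a small grey body in a large enclosure: P_net = εσA(T_body⁴ − T_wall⁴).
A = 4πr² = 0.001810 m²; T_body⁴ − T_wall⁴ = 1.632×10¹³ − 3.627×10¹² = 1.270×10¹³ K⁴.
|P_net| = 0.20·5.67×10⁻⁸·0.001810·1.270×10¹³.

P_net ≈ 261 W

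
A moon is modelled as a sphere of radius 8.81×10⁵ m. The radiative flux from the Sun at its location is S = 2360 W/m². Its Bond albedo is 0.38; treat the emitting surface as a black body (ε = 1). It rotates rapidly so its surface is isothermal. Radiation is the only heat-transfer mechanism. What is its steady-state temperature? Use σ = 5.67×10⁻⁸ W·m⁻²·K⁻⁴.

T ≈ 283 K

At equilibrium, absorbed power = emitted power.
Absorbing cross-section = πr² = 2.438×10¹² m²; emitting surface = 4πr² = 9.754×10¹² m² (ratio 4).
(1−a)S·A_cross = εσ·A_surf·T⁴  ⇒  T⁴ = (1−a)S/(4σ).
T⁴ = 0.620·2360/(4·5.67×10⁻⁸) = 6.451×10⁹ K⁴.
T = (6.451×10⁹)^(1/4).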